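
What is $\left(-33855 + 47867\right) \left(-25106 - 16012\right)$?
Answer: $-576145416$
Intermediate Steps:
$\left(-33855 + 47867\right) \left(-25106 - 16012\right) = 14012 \left(-41118\right) = -576145416$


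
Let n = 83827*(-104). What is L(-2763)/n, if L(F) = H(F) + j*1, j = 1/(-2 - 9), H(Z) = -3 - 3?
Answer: 67/95898088 ≈ 6.9866e-7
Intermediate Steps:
H(Z) = -6
j = -1/11 (j = 1/(-11) = -1/11 ≈ -0.090909)
n = -8718008
L(F) = -67/11 (L(F) = -6 - 1/11*1 = -6 - 1/11 = -67/11)
L(-2763)/n = -67/11/(-8718008) = -67/11*(-1/8718008) = 67/95898088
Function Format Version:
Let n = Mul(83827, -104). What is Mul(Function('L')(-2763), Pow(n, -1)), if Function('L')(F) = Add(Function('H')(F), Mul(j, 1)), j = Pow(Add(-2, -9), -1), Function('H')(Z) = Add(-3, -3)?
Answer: Rational(67, 95898088) ≈ 6.9866e-7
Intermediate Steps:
Function('H')(Z) = -6
j = Rational(-1, 11) (j = Pow(-11, -1) = Rational(-1, 11) ≈ -0.090909)
n = -8718008
Function('L')(F) = Rational(-67, 11) (Function('L')(F) = Add(-6, Mul(Rational(-1, 11), 1)) = Add(-6, Rational(-1, 11)) = Rational(-67, 11))
Mul(Function('L')(-2763), Pow(n, -1)) = Mul(Rational(-67, 11), Pow(-8718008, -1)) = Mul(Rational(-67, 11), Rational(-1, 8718008)) = Rational(67, 95898088)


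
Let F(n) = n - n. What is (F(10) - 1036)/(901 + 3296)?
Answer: -1036/4197 ≈ -0.24684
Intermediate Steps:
F(n) = 0
(F(10) - 1036)/(901 + 3296) = (0 - 1036)/(901 + 3296) = -1036/4197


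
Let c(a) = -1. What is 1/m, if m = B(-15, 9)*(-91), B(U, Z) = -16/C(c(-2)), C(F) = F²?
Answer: 1/1456 ≈ 0.00068681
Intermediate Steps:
B(U, Z) = -16 (B(U, Z) = -16/((-1)²) = -16/1 = -16*1 = -16)
m = 1456 (m = -16*(-91) = 1456)
1/m = 1/1456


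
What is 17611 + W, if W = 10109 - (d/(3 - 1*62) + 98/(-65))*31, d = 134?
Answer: 106755452/3835 ≈ 27837.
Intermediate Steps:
W = 39217267/3835 (W = 10109 - (134/(3 - 1*62) + 98/(-65))*31 = 10109 - (134/(3 - 62) + 98*(-1/65))*31 = 10109 - (134/(-59) - 98/65)*31 = 10109 - (134*(-1/59) - 98/65)*31 = 10109 - (-134/59 - 98/65)*31 = 10109 - (-14492)*31/3835 = 10109 - 1*(-449252/3835) = 10109 + 449252/3835 = 39217267/3835 ≈ 10226.)
17611 + W = 17611 + 39217267/3835 = 106755452/3835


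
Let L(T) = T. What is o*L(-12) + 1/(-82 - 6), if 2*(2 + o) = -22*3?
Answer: 36959/88 ≈ 419.99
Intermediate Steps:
o = -35 (o = -2 + (-22*3)/2 = -2 + (½)*(-66) = -2 - 33 = -35)
o*L(-12) + 1/(-82 - 6) = -35*(-12) + 1/(-82 - 6) = 420 + 1/(-88) = 420 - 1/88 = 36959/88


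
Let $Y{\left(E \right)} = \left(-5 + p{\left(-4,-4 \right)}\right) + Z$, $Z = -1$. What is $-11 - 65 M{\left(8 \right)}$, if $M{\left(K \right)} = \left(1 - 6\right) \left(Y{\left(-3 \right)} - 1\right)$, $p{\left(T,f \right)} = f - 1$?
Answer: $-3911$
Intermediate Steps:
$p{\left(T,f \right)} = -1 + f$
$Y{\left(E \right)} = -11$ ($Y{\left(E \right)} = \left(-5 - 5\right) - 1 = -10 - 1 = -11$)
$M{\left(K \right)} = 60$ ($M{\left(K \right)} = \left(1 - 6\right) \left(-11 - 1\right) = \left(-5\right) \left(-12\right) = 60$)
$-11 - 65 M{\left(8 \right)} = -11 - 3900 = -3911$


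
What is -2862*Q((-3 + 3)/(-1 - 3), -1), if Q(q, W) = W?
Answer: 2862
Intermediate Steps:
-2862*Q((-3 + 3)/(-1 - 3), -1) = -2862*(-1) = 2862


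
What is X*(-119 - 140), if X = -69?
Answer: 17871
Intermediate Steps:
X*(-119 - 140) = -69*(-119 - 140) = -69*(-259) = 17871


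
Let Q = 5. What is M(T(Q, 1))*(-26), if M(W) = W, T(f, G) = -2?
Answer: 52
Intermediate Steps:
M(T(Q, 1))*(-26) = -2*(-26) = 52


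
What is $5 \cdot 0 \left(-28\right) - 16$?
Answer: $-16$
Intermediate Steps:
$5 \cdot 0 \left(-28\right) - 16 = 0 \left(-28\right) - 16 = 0 - 16 = -16$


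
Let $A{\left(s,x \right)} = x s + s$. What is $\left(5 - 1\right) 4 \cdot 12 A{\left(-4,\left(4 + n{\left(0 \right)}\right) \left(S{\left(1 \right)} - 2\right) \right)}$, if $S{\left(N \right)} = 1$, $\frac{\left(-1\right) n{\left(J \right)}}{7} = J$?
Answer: $2304$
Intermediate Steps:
$n{\left(J \right)} = - 7 J$
$A{\left(s,x \right)} = s + s x$ ($A{\left(s,x \right)} = s x + s = s + s x$)
$\left(5 - 1\right) 4 \cdot 12 A{\left(-4,\left(4 + n{\left(0 \right)}\right) \left(S{\left(1 \right)} - 2\right) \right)} = \left(5 - 1\right) 4 \cdot 12 \left(- 4 \left(1 + \left(4 - 0\right) \left(1 - 2\right)\right)\right) = 4 \cdot 4 \cdot 12 \left(- 4 \left(1 + \left(4 + 0\right) \left(-1\right)\right)\right) = 16 \cdot 12 \left(- 4 \left(1 + 4 \left(-1\right)\right)\right) = 192 \left(- 4 \left(1 - 4\right)\right) = 192 \left(\left(-4\right) \left(-3\right)\right) = 192 \cdot 12 = 2304$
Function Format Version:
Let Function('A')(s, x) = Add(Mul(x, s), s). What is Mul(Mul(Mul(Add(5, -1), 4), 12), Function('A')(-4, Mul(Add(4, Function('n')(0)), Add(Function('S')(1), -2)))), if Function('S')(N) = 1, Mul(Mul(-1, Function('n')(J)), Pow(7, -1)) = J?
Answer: 2304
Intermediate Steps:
Function('n')(J) = Mul(-7, J)
Function('A')(s, x) = Add(s, Mul(s, x)) (Function('A')(s, x) = Add(Mul(s, x), s) = Add(s, Mul(s, x)))
Mul(Mul(Mul(Add(5, -1), 4), 12), Function('A')(-4, Mul(Add(4, Function('n')(0)), Add(Function('S')(1), -2)))) = Mul(Mul(Mul(Add(5, -1), 4), 12), Mul(-4, Add(1, Mul(Add(4, Mul(-7, 0)), Add(1, -2))))) = Mul(Mul(Mul(4, 4), 12), Mul(-4, Add(1, Mul(Add(4, 0), -1)))) = Mul(Mul(16, 12), Mul(-4, Add(1, Mul(4, -1)))) = Mul(192, Mul(-4, Add(1, -4))) = Mul(192, Mul(-4, -3)) = Mul(192, 12) = 2304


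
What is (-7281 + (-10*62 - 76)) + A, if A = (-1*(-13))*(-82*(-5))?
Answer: -2647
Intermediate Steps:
A = 5330 (A = 13*410 = 5330)
(-7281 + (-10*62 - 76)) + A = (-7281 + (-10*62 - 76)) + 5330 = (-7281 + (-620 - 76)) + 5330 = (-7281 - 696) + 5330 = -7977 + 5330 = -2647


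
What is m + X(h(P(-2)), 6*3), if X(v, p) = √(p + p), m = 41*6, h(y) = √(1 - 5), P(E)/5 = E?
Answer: 252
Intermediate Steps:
P(E) = 5*E
h(y) = 2*I (h(y) = √(-4) = 2*I)
m = 246
X(v, p) = √2*√p (X(v, p) = √(2*p) = √2*√p)
m + X(h(P(-2)), 6*3) = 246 + √2*√(6*3) = 246 + √2*√18 = 246 + √2*(3*√2) = 246 + 6 = 252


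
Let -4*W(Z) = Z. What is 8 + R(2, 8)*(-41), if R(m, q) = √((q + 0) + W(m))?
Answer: 8 - 41*√30/2 ≈ -104.28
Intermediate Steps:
W(Z) = -Z/4
R(m, q) = √(q - m/4) (R(m, q) = √((q + 0) - m/4) = √(q - m/4))
8 + R(2, 8)*(-41) = 8 + (√(-1*2 + 4*8)/2)*(-41) = 8 + (√(-2 + 32)/2)*(-41) = 8 + (√30/2)*(-41) = 8 - 41*√30/2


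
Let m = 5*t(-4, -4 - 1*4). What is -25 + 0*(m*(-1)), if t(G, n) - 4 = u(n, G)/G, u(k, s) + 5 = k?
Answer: -25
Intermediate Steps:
u(k, s) = -5 + k
t(G, n) = 4 + (-5 + n)/G
m = 145/4 (m = 5*((-5 + (-4 - 1*4) + 4*(-4))/(-4)) = 5*(-(-5 + (-4 - 4) - 16)/4) = 5*(-(-5 - 8 - 16)/4) = 5*(-1/4*(-29)) = 5*(29/4) = 145/4 ≈ 36.250)
-25 + 0*(m*(-1)) = -25 + 0*((145/4)*(-1)) = -25 + 0*(-145/4) = -25 + 0 = -25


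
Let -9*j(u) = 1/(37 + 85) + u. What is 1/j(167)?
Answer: -1098/20375 ≈ -0.053890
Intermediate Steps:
j(u) = -1/1098 - u/9 (j(u) = -(1/(37 + 85) + u)/9 = -(1/122 + u)/9 = -1/1098 - u/9)
1/j(167) = 1/(-1/1098 - 1/9*167) = 1/(-1/1098 - 167/9) = 1/(-20375/1098) = -1098/20375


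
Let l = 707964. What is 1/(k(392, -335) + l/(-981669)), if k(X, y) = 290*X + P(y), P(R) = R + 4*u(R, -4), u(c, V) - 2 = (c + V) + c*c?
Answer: 327223/183538163043 ≈ 1.7829e-6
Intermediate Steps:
u(c, V) = 2 + V + c + c**2 (u(c, V) = 2 + ((c + V) + c*c) = 2 + ((V + c) + c**2) = 2 + (V + c + c**2) = 2 + V + c + c**2)
P(R) = -8 + 4*R**2 + 5*R (P(R) = R + 4*(2 - 4 + R + R**2) = R + 4*(-2 + R + R**2) = R + (-8 + 4*R + 4*R**2) = -8 + 4*R**2 + 5*R)
k(X, y) = -8 + 4*y**2 + 5*y + 290*X (k(X, y) = 290*X + (-8 + 4*y**2 + 5*y) = -8 + 4*y**2 + 5*y + 290*X)
1/(k(392, -335) + l/(-981669)) = 1/((-8 + 4*(-335)**2 + 5*(-335) + 290*392) + 707964/(-981669)) = 1/((-8 + 4*112225 - 1675 + 113680) + 707964*(-1/981669)) = 1/((-8 + 448900 - 1675 + 113680) - 235988/327223) = 1/(560897 - 235988/327223) = 1/(183538163043/327223) = 327223/183538163043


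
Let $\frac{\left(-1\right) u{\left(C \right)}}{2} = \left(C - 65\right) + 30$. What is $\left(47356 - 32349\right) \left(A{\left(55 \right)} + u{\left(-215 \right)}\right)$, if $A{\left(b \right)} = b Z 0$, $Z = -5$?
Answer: $7503500$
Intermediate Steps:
$A{\left(b \right)} = 0$ ($A{\left(b \right)} = b \left(-5\right) 0 = - 5 b 0 = 0$)
$u{\left(C \right)} = 70 - 2 C$ ($u{\left(C \right)} = - 2 \left(\left(C - 65\right) + 30\right) = - 2 \left(\left(-65 + C\right) + 30\right) = - 2 \left(-35 + C\right) = 70 - 2 C$)
$\left(47356 - 32349\right) \left(A{\left(55 \right)} + u{\left(-215 \right)}\right) = \left(47356 - 32349\right) \left(0 + \left(70 - -430\right)\right) = 15007 \left(0 + \left(70 + 430\right)\right) = 15007 \left(0 + 500\right) = 15007 \cdot 500 = 7503500$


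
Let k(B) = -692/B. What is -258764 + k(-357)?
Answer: -92378056/357 ≈ -2.5876e+5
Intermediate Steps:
-258764 + k(-357) = -258764 - 692/(-357) = -258764 - 692*(-1/357) = -258764 + 692/357 = -92378056/357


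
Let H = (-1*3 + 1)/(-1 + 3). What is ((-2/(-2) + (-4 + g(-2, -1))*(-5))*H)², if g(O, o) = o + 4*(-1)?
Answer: 2116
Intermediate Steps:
g(O, o) = -4 + o (g(O, o) = o - 4 = -4 + o)
H = -1 (H = (-3 + 1)/2 = -2*½ = -1)
((-2/(-2) + (-4 + g(-2, -1))*(-5))*H)² = ((-2/(-2) + (-4 + (-4 - 1))*(-5))*(-1))² = ((-2*(-½) + (-4 - 5)*(-5))*(-1))² = ((1 - 9*(-5))*(-1))² = ((1 + 45)*(-1))² = (46*(-1))² = (-46)² = 2116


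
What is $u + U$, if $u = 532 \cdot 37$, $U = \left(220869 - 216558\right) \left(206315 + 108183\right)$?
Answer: $1355820562$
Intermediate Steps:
$U = 1355800878$ ($U = 4311 \cdot 314498 = 1355800878$)
$u = 19684$
$u + U = 19684 + 1355800878 = 1355820562$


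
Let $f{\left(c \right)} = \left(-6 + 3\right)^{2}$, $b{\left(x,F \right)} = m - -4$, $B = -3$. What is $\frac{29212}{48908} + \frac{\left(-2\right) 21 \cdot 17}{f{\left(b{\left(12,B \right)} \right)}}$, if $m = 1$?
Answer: $- \frac{2888117}{36681} \approx -78.736$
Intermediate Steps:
$b{\left(x,F \right)} = 5$ ($b{\left(x,F \right)} = 1 - -4 = 1 + 4 = 5$)
$f{\left(c \right)} = 9$ ($f{\left(c \right)} = \left(-3\right)^{2} = 9$)
$\frac{29212}{48908} + \frac{\left(-2\right) 21 \cdot 17}{f{\left(b{\left(12,B \right)} \right)}} = \frac{29212}{48908} + \frac{\left(-2\right) 21 \cdot 17}{9} = 29212 \cdot \frac{1}{48908} + \left(-42\right) 17 \cdot \frac{1}{9} = \frac{7303}{12227} - \frac{238}{3} = - \frac{2888117}{36681}$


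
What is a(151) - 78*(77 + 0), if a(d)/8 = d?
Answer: -4798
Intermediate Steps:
a(d) = 8*d
a(151) - 78*(77 + 0) = 8*151 - 78*(77 + 0) = 1208 - 78*77 = 1208 - 1*6006 = 1208 - 6006 = -4798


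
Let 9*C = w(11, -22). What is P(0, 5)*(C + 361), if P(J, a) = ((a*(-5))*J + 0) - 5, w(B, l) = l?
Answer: -16135/9 ≈ -1792.8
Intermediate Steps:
C = -22/9 (C = (⅑)*(-22) = -22/9 ≈ -2.4444)
P(J, a) = -5 - 5*J*a (P(J, a) = ((-5*a)*J + 0) - 5 = (-5*J*a + 0) - 5 = -5*J*a - 5 = -5 - 5*J*a)
P(0, 5)*(C + 361) = (-5 - 5*0*5)*(-22/9 + 361) = (-5 + 0)*(3227/9) = -5*3227/9 = -16135/9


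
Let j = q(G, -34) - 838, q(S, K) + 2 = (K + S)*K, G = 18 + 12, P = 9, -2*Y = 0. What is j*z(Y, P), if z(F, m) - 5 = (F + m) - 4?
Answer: -7040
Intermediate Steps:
Y = 0 (Y = -½*0 = 0)
G = 30
q(S, K) = -2 + K*(K + S) (q(S, K) = -2 + (K + S)*K = -2 + K*(K + S))
z(F, m) = 1 + F + m (z(F, m) = 5 + ((F + m) - 4) = 5 + (-4 + F + m) = 1 + F + m)
j = -704 (j = (-2 + (-34)² - 34*30) - 838 = (-2 + 1156 - 1020) - 838 = 134 - 838 = -704)
j*z(Y, P) = -704*(1 + 0 + 9) = -704*10 = -7040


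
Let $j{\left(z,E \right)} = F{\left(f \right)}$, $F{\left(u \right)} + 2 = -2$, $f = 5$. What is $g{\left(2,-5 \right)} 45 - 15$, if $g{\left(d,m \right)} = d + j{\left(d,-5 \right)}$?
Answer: $-105$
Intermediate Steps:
$F{\left(u \right)} = -4$ ($F{\left(u \right)} = -2 - 2 = -4$)
$j{\left(z,E \right)} = -4$
$g{\left(d,m \right)} = -4 + d$ ($g{\left(d,m \right)} = d - 4 = -4 + d$)
$g{\left(2,-5 \right)} 45 - 15 = \left(-4 + 2\right) 45 - 15 = \left(-2\right) 45 - 15 = -90 - 15 = -105$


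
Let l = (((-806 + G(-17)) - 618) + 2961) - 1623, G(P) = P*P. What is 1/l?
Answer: 1/203 ≈ 0.0049261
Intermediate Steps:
G(P) = P²
l = 203 (l = (((-806 + (-17)²) - 618) + 2961) - 1623 = (((-806 + 289) - 618) + 2961) - 1623 = ((-517 - 618) + 2961) - 1623 = (-1135 + 2961) - 1623 = 1826 - 1623 = 203)
1/l = 1/203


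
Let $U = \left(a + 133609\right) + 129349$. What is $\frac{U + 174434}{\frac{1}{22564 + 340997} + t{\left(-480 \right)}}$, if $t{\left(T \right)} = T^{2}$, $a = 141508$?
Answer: $\frac{210465462900}{83764454401} \approx 2.5126$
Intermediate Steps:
$U = 404466$ ($U = \left(141508 + 133609\right) + 129349 = 275117 + 129349 = 404466$)
$\frac{U + 174434}{\frac{1}{22564 + 340997} + t{\left(-480 \right)}} = \frac{404466 + 174434}{\frac{1}{22564 + 340997} + \left(-480\right)^{2}} = \frac{578900}{\frac{1}{363561} + 230400} = \frac{578900}{\frac{83764454401}{363561}} = 578900 \cdot \frac{363561}{83764454401} = \frac{210465462900}{83764454401}$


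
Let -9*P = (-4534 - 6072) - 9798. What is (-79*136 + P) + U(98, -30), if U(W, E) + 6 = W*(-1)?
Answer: -77228/9 ≈ -8580.9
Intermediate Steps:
U(W, E) = -6 - W (U(W, E) = -6 + W*(-1) = -6 - W)
P = 20404/9 (P = -((-4534 - 6072) - 9798)/9 = -(-10606 - 9798)/9 = -1/9*(-20404) = 20404/9 ≈ 2267.1)
(-79*136 + P) + U(98, -30) = (-79*136 + 20404/9) + (-6 - 1*98) = (-10744 + 20404/9) + (-6 - 98) = -76292/9 - 104 = -77228/9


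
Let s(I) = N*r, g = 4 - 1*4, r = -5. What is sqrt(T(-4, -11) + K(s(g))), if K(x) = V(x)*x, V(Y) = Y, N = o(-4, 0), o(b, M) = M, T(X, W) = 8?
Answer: 2*sqrt(2) ≈ 2.8284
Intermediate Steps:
N = 0
g = 0 (g = 4 - 4 = 0)
s(I) = 0 (s(I) = 0*(-5) = 0)
K(x) = x**2 (K(x) = x*x = x**2)
sqrt(T(-4, -11) + K(s(g))) = sqrt(8 + 0**2) = sqrt(8 + 0) = sqrt(8) = 2*sqrt(2)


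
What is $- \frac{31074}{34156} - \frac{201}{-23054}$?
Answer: $- \frac{88689330}{98429053} \approx -0.90105$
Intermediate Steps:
$- \frac{31074}{34156} - \frac{201}{-23054} = \left(-31074\right) \frac{1}{34156} - - \frac{201}{23054} = - \frac{15537}{17078} + \frac{201}{23054} = - \frac{88689330}{98429053}$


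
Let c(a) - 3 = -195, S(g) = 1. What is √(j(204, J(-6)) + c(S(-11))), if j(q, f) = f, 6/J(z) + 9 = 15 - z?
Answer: I*√766/2 ≈ 13.838*I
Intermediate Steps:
J(z) = 6/(6 - z) (J(z) = 6/(-9 + (15 - z)) = 6/(6 - z))
c(a) = -192 (c(a) = 3 - 195 = -192)
√(j(204, J(-6)) + c(S(-11))) = √(-6/(-6 - 6) - 192) = √(-6/(-12) - 192) = √(-6*(-1/12) - 192) = √(½ - 192) = √(-383/2) = I*√766/2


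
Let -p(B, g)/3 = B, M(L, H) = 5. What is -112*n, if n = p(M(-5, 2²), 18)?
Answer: 1680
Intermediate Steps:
p(B, g) = -3*B
n = -15 (n = -3*5 = -15)
-112*n = -112*(-15) = 1680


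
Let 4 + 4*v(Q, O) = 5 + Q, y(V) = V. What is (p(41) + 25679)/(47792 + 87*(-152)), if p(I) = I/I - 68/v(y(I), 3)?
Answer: 67393/90741 ≈ 0.74270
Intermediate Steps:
v(Q, O) = 1/4 + Q/4 (v(Q, O) = -1 + (5 + Q)/4 = -1 + (5/4 + Q/4) = 1/4 + Q/4)
p(I) = 1 - 68/(1/4 + I/4) (p(I) = I/I - 68/(1/4 + I/4) = 1 - 68/(1/4 + I/4))
(p(41) + 25679)/(47792 + 87*(-152)) = ((-271 + 41)/(1 + 41) + 25679)/(47792 + 87*(-152)) = (-230/42 + 25679)/(47792 - 13224) = ((1/42)*(-230) + 25679)/34568 = (-115/21 + 25679)*(1/34568) = (539144/21)*(1/34568) = 67393/90741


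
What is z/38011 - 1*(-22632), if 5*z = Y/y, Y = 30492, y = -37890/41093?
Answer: 9054219008258/400065775 ≈ 22632.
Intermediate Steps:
y = -37890/41093 (y = -37890*1/41093 = -37890/41093 ≈ -0.92206)
z = -69611542/10525 (z = (30492/(-37890/41093))/5 = (30492*(-41093/37890))/5 = (⅕)*(-69611542/2105) = -69611542/10525 ≈ -6613.9)
z/38011 - 1*(-22632) = -69611542/10525/38011 - 1*(-22632) = -69611542/10525*1/38011 + 22632 = -69611542/400065775 + 22632 = 9054219008258/400065775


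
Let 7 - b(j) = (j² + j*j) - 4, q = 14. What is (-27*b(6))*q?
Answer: 23058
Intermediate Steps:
b(j) = 11 - 2*j² (b(j) = 7 - ((j² + j*j) - 4) = 7 - ((j² + j²) - 4) = 7 - (2*j² - 4) = 7 - (-4 + 2*j²) = 7 + (4 - 2*j²) = 11 - 2*j²)
(-27*b(6))*q = -27*(11 - 2*6²)*14 = -27*(11 - 2*36)*14 = -27*(11 - 72)*14 = -27*(-61)*14 = 1647*14 = 23058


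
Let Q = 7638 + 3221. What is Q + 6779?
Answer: 17638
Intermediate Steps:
Q = 10859
Q + 6779 = 10859 + 6779 = 17638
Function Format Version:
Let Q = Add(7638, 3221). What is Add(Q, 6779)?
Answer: 17638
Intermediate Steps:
Q = 10859
Add(Q, 6779) = Add(10859, 6779) = 17638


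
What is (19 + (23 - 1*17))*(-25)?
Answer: -625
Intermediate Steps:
(19 + (23 - 1*17))*(-25) = (19 + (23 - 17))*(-25) = (19 + 6)*(-25) = 25*(-25) = -625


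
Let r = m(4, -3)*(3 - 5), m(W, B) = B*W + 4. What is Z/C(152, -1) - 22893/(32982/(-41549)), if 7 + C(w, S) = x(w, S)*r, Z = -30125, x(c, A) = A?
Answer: 331460169/10994 ≈ 30149.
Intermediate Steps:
m(W, B) = 4 + B*W
r = 16 (r = (4 - 3*4)*(3 - 5) = (4 - 12)*(-2) = -8*(-2) = 16)
C(w, S) = -7 + 16*S (C(w, S) = -7 + S*16 = -7 + 16*S)
Z/C(152, -1) - 22893/(32982/(-41549)) = -30125/(-7 + 16*(-1)) - 22893/(32982/(-41549)) = -30125/(-7 - 16) - 22893/(32982*(-1/41549)) = -30125/(-23) - 22893/(-32982/41549) = -30125*(-1/23) - 22893*(-41549/32982) = 30125/23 + 317060419/10994 = 331460169/10994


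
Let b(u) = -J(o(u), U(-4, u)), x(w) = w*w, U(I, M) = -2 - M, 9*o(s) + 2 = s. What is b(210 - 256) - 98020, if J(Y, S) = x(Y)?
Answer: -882436/9 ≈ -98049.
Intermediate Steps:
o(s) = -2/9 + s/9
x(w) = w²
J(Y, S) = Y²
b(u) = -(-2/9 + u/9)²
b(210 - 256) - 98020 = -(-2 + (210 - 256))²/81 - 98020 = -(-2 - 46)²/81 - 98020 = -1/81*(-48)² - 98020 = -1/81*2304 - 98020 = -256/9 - 98020 = -882436/9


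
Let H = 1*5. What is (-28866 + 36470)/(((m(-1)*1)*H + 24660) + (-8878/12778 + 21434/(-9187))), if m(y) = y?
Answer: 223161214886/723482910373 ≈ 0.30845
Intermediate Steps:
H = 5
(-28866 + 36470)/(((m(-1)*1)*H + 24660) + (-8878/12778 + 21434/(-9187))) = (-28866 + 36470)/((-1*1*5 + 24660) + (-8878/12778 + 21434/(-9187))) = 7604/((-1*5 + 24660) + (-8878*1/12778 + 21434*(-1/9187))) = 7604/((-5 + 24660) + (-4439/6389 - 21434/9187)) = 7604/(24655 - 177722919/58695743) = 7604/(1446965820746/58695743) = 7604*(58695743/1446965820746) = 223161214886/723482910373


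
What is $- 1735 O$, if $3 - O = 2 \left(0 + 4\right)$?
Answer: $8675$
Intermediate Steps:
$O = -5$ ($O = 3 - 2 \left(0 + 4\right) = 3 - 2 \cdot 4 = 3 - 8 = -5$)
$- 1735 O = \left(-1735\right) \left(-5\right) = 8675$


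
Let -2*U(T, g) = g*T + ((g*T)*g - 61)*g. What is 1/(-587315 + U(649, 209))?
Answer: -2/5926232043 ≈ -3.3748e-10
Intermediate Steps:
U(T, g) = -T*g/2 - g*(-61 + T*g²)/2 (U(T, g) = -(g*T + ((g*T)*g - 61)*g)/2 = -(T*g + ((T*g)*g - 61)*g)/2 = -(T*g + (T*g² - 61)*g)/2 = -(T*g + (-61 + T*g²)*g)/2 = -(T*g + g*(-61 + T*g²))/2 = -T*g/2 - g*(-61 + T*g²)/2)
1/(-587315 + U(649, 209)) = 1/(-587315 + (½)*209*(61 - 1*649 - 1*649*209²)) = 1/(-587315 + (½)*209*(61 - 649 - 1*649*43681)) = 1/(-587315 + (½)*209*(61 - 649 - 28348969)) = 1/(-587315 + (½)*209*(-28349557)) = 1/(-587315 - 5925057413/2) = 1/(-5926232043/2) = -2/5926232043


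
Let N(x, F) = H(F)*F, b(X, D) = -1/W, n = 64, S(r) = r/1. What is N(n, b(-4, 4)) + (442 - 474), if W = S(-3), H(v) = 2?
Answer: -94/3 ≈ -31.333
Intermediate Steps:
S(r) = r (S(r) = r*1 = r)
W = -3
b(X, D) = 1/3 (b(X, D) = -1/(-3) = -1*(-1/3) = 1/3)
N(x, F) = 2*F
N(n, b(-4, 4)) + (442 - 474) = 2*(1/3) + (442 - 474) = 2/3 - 32 = -94/3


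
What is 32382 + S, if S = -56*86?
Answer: 27566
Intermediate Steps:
S = -4816
32382 + S = 32382 - 4816 = 27566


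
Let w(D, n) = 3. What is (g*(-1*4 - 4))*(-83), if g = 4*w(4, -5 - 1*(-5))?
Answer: 7968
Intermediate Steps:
g = 12 (g = 4*3 = 12)
(g*(-1*4 - 4))*(-83) = (12*(-1*4 - 4))*(-83) = (12*(-4 - 4))*(-83) = (12*(-8))*(-83) = -96*(-83) = 7968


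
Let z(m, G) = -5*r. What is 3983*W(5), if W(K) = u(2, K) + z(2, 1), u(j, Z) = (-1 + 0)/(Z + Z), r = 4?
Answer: -800583/10 ≈ -80058.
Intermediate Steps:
z(m, G) = -20 (z(m, G) = -5*4 = -20)
u(j, Z) = -1/(2*Z)
W(K) = -20 - 1/(2*K) (W(K) = -1/(2*K) - 20 = -20 - 1/(2*K))
3983*W(5) = 3983*(-20 - ½/5) = 3983*(-20 - ½*⅕) = 3983*(-20 - ⅒) = 3983*(-201/10) = -800583/10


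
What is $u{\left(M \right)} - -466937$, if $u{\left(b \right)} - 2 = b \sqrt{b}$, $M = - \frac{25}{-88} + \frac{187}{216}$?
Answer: $466939 + \frac{683 \sqrt{45078}}{117612} \approx 4.6694 \cdot 10^{5}$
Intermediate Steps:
$M = \frac{683}{594}$ ($M = \left(-25\right) \left(- \frac{1}{88}\right) + 187 \cdot \frac{1}{216} = \frac{25}{88} + \frac{187}{216} = \frac{683}{594} \approx 1.1498$)
$u{\left(b \right)} = 2 + b^{\frac{3}{2}}$ ($u{\left(b \right)} = 2 + b \sqrt{b} = 2 + b^{\frac{3}{2}}$)
$u{\left(M \right)} - -466937 = \left(2 + \left(\frac{683}{594}\right)^{\frac{3}{2}}\right) - -466937 = \left(2 + \frac{683 \sqrt{45078}}{117612}\right) + 466937 = 466939 + \frac{683 \sqrt{45078}}{117612}$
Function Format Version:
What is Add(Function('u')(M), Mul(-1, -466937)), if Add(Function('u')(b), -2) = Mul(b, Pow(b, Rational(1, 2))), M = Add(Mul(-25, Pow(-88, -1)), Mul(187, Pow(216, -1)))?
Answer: Add(466939, Mul(Rational(683, 117612), Pow(45078, Rational(1, 2)))) ≈ 4.6694e+5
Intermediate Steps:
M = Rational(683, 594) (M = Add(Mul(-25, Rational(-1, 88)), Mul(187, Rational(1, 216))) = Add(Rational(25, 88), Rational(187, 216)) = Rational(683, 594) ≈ 1.1498)
Function('u')(b) = Add(2, Pow(b, Rational(3, 2))) (Function('u')(b) = Add(2, Mul(b, Pow(b, Rational(1, 2)))) = Add(2, Pow(b, Rational(3, 2))))
Add(Function('u')(M), Mul(-1, -466937)) = Add(Add(2, Pow(Rational(683, 594), Rational(3, 2))), Mul(-1, -466937)) = Add(Add(2, Mul(Rational(683, 117612), Pow(45078, Rational(1, 2)))), 466937) = Add(466939, Mul(Rational(683, 117612), Pow(45078, Rational(1, 2))))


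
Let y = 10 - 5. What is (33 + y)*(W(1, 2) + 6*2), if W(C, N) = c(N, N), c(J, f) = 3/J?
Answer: 513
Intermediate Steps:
y = 5
W(C, N) = 3/N
(33 + y)*(W(1, 2) + 6*2) = (33 + 5)*(3/2 + 6*2) = 38*(3*(½) + 12) = 38*(3/2 + 12) = 38*(27/2) = 513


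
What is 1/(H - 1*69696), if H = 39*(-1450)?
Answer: -1/126246 ≈ -7.9210e-6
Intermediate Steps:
H = -56550
1/(H - 1*69696) = 1/(-56550 - 1*69696) = 1/(-56550 - 69696) = 1/(-126246) = -1/126246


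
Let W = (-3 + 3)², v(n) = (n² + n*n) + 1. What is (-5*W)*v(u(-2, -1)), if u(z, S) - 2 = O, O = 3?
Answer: 0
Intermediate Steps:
u(z, S) = 5 (u(z, S) = 2 + 3 = 5)
v(n) = 1 + 2*n² (v(n) = (n² + n²) + 1 = 2*n² + 1 = 1 + 2*n²)
W = 0 (W = 0² = 0)
(-5*W)*v(u(-2, -1)) = (-5*0)*(1 + 2*5²) = 0*(1 + 2*25) = 0*(1 + 50) = 0*51 = 0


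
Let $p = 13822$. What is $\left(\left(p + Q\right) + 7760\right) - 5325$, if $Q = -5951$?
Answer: $10306$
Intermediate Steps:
$\left(\left(p + Q\right) + 7760\right) - 5325 = \left(\left(13822 - 5951\right) + 7760\right) - 5325 = \left(7871 + 7760\right) - 5325 = 15631 - 5325 = 10306$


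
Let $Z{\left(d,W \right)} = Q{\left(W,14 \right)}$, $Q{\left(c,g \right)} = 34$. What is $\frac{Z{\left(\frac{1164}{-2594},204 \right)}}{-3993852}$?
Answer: $- \frac{17}{1996926} \approx -8.5131 \cdot 10^{-6}$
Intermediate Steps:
$Z{\left(d,W \right)} = 34$
$\frac{Z{\left(\frac{1164}{-2594},204 \right)}}{-3993852} = \frac{34}{-3993852} = 34 \left(- \frac{1}{3993852}\right) = - \frac{17}{1996926}$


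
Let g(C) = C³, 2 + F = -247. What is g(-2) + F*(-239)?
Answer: 59503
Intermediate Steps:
F = -249 (F = -2 - 247 = -249)
g(-2) + F*(-239) = (-2)³ - 249*(-239) = -8 + 59511 = 59503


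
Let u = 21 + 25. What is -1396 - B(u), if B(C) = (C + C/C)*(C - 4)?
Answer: -3370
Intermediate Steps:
u = 46
B(C) = (1 + C)*(-4 + C) (B(C) = (C + 1)*(-4 + C) = (1 + C)*(-4 + C))
-1396 - B(u) = -1396 - (-4 + 46² - 3*46) = -1396 - (-4 + 2116 - 138) = -1396 - 1*1974 = -1396 - 1974 = -3370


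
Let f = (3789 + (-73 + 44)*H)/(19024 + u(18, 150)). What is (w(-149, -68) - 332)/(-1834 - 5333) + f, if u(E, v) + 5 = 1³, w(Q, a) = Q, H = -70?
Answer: 5650377/15146260 ≈ 0.37305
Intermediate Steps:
u(E, v) = -4 (u(E, v) = -5 + 1³ = -5 + 1 = -4)
f = 5819/19020 (f = (3789 + (-73 + 44)*(-70))/(19024 - 4) = (3789 - 29*(-70))/19020 = (3789 + 2030)*(1/19020) = 5819*(1/19020) = 5819/19020 ≈ 0.30594)
(w(-149, -68) - 332)/(-1834 - 5333) + f = (-149 - 332)/(-1834 - 5333) + 5819/19020 = -481/(-7167) + 5819/19020 = -481*(-1/7167) + 5819/19020 = 481/7167 + 5819/19020 = 5650377/15146260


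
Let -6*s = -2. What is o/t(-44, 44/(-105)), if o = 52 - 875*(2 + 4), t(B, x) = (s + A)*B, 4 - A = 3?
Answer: 7797/88 ≈ 88.602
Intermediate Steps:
s = ⅓ (s = -⅙*(-2) = ⅓ ≈ 0.33333)
A = 1 (A = 4 - 1*3 = 4 - 3 = 1)
t(B, x) = 4*B/3 (t(B, x) = (⅓ + 1)*B = 4*B/3)
o = -5198 (o = 52 - 875*6 = 52 - 125*42 = 52 - 5250 = -5198)
o/t(-44, 44/(-105)) = -5198/((4/3)*(-44)) = -5198/(-176/3) = -5198*(-3/176) = 7797/88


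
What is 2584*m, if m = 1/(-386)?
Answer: -1292/193 ≈ -6.6943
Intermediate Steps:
m = -1/386 ≈ -0.0025907
2584*m = 2584*(-1/386) = -1292/193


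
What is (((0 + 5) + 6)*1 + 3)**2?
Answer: 196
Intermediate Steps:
(((0 + 5) + 6)*1 + 3)**2 = ((5 + 6)*1 + 3)**2 = (11*1 + 3)**2 = (11 + 3)**2 = 14**2 = 196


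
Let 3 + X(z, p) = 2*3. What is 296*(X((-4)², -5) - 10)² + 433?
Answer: 14937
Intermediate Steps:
X(z, p) = 3 (X(z, p) = -3 + 2*3 = -3 + 6 = 3)
296*(X((-4)², -5) - 10)² + 433 = 296*(3 - 10)² + 433 = 296*(-7)² + 433 = 296*49 + 433 = 14504 + 433 = 14937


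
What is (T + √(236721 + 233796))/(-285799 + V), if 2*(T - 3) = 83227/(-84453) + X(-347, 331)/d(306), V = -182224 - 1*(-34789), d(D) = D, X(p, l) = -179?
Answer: -38157053/7463933844408 - 47*√213/433234 ≈ -0.0015884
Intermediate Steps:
V = -147435 (V = -182224 + 34789 = -147435)
T = 38157053/17228412 (T = 3 + (83227/(-84453) - 179/306)/2 = 3 + (83227*(-1/84453) - 179*1/306)/2 = 3 + (-83227/84453 - 179/306)/2 = 3 + (½)*(-13528183/8614206) = 3 - 13528183/17228412 = 38157053/17228412 ≈ 2.2148)
(T + √(236721 + 233796))/(-285799 + V) = (38157053/17228412 + √(236721 + 233796))/(-285799 - 147435) = (38157053/17228412 + √470517)/(-433234) = (38157053/17228412 + 47*√213)*(-1/433234) = -38157053/7463933844408 - 47*√213/433234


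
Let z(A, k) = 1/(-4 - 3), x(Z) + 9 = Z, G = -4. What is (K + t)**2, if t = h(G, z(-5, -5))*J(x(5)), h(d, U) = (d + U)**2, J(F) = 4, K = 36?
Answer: 26296384/2401 ≈ 10952.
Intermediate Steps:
x(Z) = -9 + Z
z(A, k) = -1/7 (z(A, k) = 1/(-7) = -1/7)
h(d, U) = (U + d)**2
t = 3364/49 (t = (-1/7 - 4)**2*4 = (-29/7)**2*4 = (841/49)*4 = 3364/49 ≈ 68.653)
(K + t)**2 = (36 + 3364/49)**2 = (5128/49)**2 = 26296384/2401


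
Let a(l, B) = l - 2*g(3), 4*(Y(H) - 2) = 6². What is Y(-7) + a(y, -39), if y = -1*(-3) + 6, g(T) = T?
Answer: 14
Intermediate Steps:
y = 9 (y = 3 + 6 = 9)
Y(H) = 11 (Y(H) = 2 + (¼)*6² = 2 + (¼)*36 = 2 + 9 = 11)
a(l, B) = -6 + l (a(l, B) = l - 2*3 = l - 6 = -6 + l)
Y(-7) + a(y, -39) = 11 + (-6 + 9) = 11 + 3 = 14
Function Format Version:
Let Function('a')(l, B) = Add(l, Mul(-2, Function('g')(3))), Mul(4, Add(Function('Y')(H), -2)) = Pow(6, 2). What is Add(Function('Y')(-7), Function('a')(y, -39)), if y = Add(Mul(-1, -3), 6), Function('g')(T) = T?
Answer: 14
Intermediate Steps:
y = 9 (y = Add(3, 6) = 9)
Function('Y')(H) = 11 (Function('Y')(H) = Add(2, Mul(Rational(1, 4), Pow(6, 2))) = Add(2, Mul(Rational(1, 4), 36)) = Add(2, 9) = 11)
Function('a')(l, B) = Add(-6, l) (Function('a')(l, B) = Add(l, Mul(-2, 3)) = Add(l, -6) = Add(-6, l))
Add(Function('Y')(-7), Function('a')(y, -39)) = Add(11, Add(-6, 9)) = Add(11, 3) = 14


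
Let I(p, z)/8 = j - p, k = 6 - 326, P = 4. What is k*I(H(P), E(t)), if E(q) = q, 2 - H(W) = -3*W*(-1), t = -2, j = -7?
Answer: -7680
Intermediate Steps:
H(W) = 2 - 3*W (H(W) = 2 - (-3*W)*(-1) = 2 - 3*W)
k = -320
I(p, z) = -56 - 8*p (I(p, z) = 8*(-7 - p) = -56 - 8*p)
k*I(H(P), E(t)) = -320*(-56 - 8*(2 - 3*4)) = -320*(-56 - 8*(2 - 12)) = -320*(-56 - 8*(-10)) = -320*(-56 + 80) = -320*24 = -7680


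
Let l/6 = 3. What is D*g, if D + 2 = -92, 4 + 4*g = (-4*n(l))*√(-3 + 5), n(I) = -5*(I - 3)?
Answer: 94 - 7050*√2 ≈ -9876.2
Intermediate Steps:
l = 18 (l = 6*3 = 18)
n(I) = 15 - 5*I (n(I) = -5*(-3 + I) = 15 - 5*I)
g = -1 + 75*√2 (g = -1 + ((-4*(15 - 5*18))*√(-3 + 5))/4 = -1 + ((-4*(15 - 90))*√2)/4 = -1 + ((-4*(-75))*√2)/4 = -1 + (300*√2)/4 = -1 + 75*√2 ≈ 105.07)
D = -94 (D = -2 - 92 = -94)
D*g = -94*(-1 + 75*√2) = 94 - 7050*√2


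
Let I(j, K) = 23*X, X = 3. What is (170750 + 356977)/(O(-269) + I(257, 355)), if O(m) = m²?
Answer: 527727/72430 ≈ 7.2860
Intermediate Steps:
I(j, K) = 69 (I(j, K) = 23*3 = 69)
(170750 + 356977)/(O(-269) + I(257, 355)) = (170750 + 356977)/((-269)² + 69) = 527727/(72361 + 69) = 527727/72430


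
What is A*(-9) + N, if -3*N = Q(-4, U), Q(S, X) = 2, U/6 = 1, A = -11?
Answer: 295/3 ≈ 98.333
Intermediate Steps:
U = 6 (U = 6*1 = 6)
N = -2/3 (N = -1/3*2 = -2/3 ≈ -0.66667)
A*(-9) + N = -11*(-9) - 2/3 = 99 - 2/3 = 295/3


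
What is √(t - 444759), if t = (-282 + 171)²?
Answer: I*√432438 ≈ 657.6*I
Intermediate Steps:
t = 12321 (t = (-111)² = 12321)
√(t - 444759) = √(12321 - 444759) = √(-432438) = I*√432438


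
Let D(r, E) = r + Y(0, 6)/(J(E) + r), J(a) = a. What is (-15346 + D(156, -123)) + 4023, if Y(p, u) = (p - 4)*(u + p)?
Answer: -122845/11 ≈ -11168.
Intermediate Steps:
Y(p, u) = (-4 + p)*(p + u)
D(r, E) = r - 24/(E + r) (D(r, E) = r + (0² - 4*0 - 4*6 + 0*6)/(E + r) = r + (0 + 0 - 24 + 0)/(E + r) = r - 24/(E + r))
(-15346 + D(156, -123)) + 4023 = (-15346 + (-24 + 156² - 123*156)/(-123 + 156)) + 4023 = (-15346 + (-24 + 24336 - 19188)/33) + 4023 = (-15346 + (1/33)*5124) + 4023 = (-15346 + 1708/11) + 4023 = -167098/11 + 4023 = -122845/11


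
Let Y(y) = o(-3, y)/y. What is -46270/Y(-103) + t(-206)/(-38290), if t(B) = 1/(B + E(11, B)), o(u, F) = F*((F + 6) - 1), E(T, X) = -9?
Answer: 3886845251/8232350 ≈ 472.14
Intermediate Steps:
o(u, F) = F*(5 + F) (o(u, F) = F*((6 + F) - 1) = F*(5 + F))
Y(y) = 5 + y (Y(y) = (y*(5 + y))/y = 5 + y)
t(B) = 1/(-9 + B) (t(B) = 1/(B - 9) = 1/(-9 + B))
-46270/Y(-103) + t(-206)/(-38290) = -46270/(5 - 103) + 1/(-9 - 206*(-38290)) = -46270/(-98) - 1/38290/(-215) = -46270*(-1/98) - 1/215*(-1/38290) = 3305/7 + 1/8232350 = 3886845251/8232350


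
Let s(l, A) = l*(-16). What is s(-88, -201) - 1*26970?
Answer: -25562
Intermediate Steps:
s(l, A) = -16*l
s(-88, -201) - 1*26970 = -16*(-88) - 1*26970 = 1408 - 26970 = -25562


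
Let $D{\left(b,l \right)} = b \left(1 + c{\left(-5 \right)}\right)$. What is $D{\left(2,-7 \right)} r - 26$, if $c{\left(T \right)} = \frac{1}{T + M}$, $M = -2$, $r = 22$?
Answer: $\frac{82}{7} \approx 11.714$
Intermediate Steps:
$c{\left(T \right)} = \frac{1}{-2 + T}$ ($c{\left(T \right)} = \frac{1}{T - 2} = \frac{1}{-2 + T}$)
$D{\left(b,l \right)} = \frac{6 b}{7}$ ($D{\left(b,l \right)} = b \left(1 + \frac{1}{-2 - 5}\right) = b \left(1 + \frac{1}{-7}\right) = b \left(1 - \frac{1}{7}\right) = b \frac{6}{7} = \frac{6 b}{7}$)
$D{\left(2,-7 \right)} r - 26 = \frac{6}{7} \cdot 2 \cdot 22 - 26 = \frac{12}{7} \cdot 22 - 26 = \frac{264}{7} - 26 = \frac{82}{7}$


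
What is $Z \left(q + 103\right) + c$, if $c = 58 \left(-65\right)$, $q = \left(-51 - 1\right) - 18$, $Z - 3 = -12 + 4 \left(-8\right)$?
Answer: $-5123$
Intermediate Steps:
$Z = -41$ ($Z = 3 + \left(-12 + 4 \left(-8\right)\right) = 3 - 44 = -41$)
$q = -70$ ($q = -52 - 18 = -70$)
$c = -3770$
$Z \left(q + 103\right) + c = - 41 \left(-70 + 103\right) - 3770 = \left(-41\right) 33 - 3770 = -1353 - 3770 = -5123$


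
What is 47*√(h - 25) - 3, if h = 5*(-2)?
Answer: -3 + 47*I*√35 ≈ -3.0 + 278.06*I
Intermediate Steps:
h = -10
47*√(h - 25) - 3 = 47*√(-10 - 25) - 3 = 47*√(-35) - 3 = 47*(I*√35) - 3 = 47*I*√35 - 3 = -3 + 47*I*√35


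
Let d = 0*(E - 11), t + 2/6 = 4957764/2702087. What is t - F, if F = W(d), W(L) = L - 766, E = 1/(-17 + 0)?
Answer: 6221567131/8106261 ≈ 767.50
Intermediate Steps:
E = -1/17 (E = 1/(-17) = -1/17 ≈ -0.058824)
t = 12171205/8106261 (t = -1/3 + 4957764/2702087 = 12171205/8106261 ≈ 1.5015)
d = 0 (d = 0*(-1/17 - 11) = 0*(-188/17) = 0)
W(L) = -766 + L
F = -766 (F = -766 + 0 = -766)
t - F = 12171205/8106261 - 1*(-766) = 12171205/8106261 + 766 = 6221567131/8106261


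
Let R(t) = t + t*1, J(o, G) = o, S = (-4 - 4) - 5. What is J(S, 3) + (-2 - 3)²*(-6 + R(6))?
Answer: 137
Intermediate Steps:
S = -13 (S = -8 - 5 = -13)
R(t) = 2*t (R(t) = t + t = 2*t)
J(S, 3) + (-2 - 3)²*(-6 + R(6)) = -13 + (-2 - 3)²*(-6 + 2*6) = -13 + (-5)²*(-6 + 12) = -13 + 25*6 = -13 + 150 = 137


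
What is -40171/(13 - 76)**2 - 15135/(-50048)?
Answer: -1950407393/198640512 ≈ -9.8188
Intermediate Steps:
-40171/(13 - 76)**2 - 15135/(-50048) = -40171/((-63)**2) - 15135*(-1/50048) = -40171/3969 + 15135/50048 = -1950407393/198640512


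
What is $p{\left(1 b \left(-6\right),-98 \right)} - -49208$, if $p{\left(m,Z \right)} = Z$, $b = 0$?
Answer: $49110$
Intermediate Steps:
$p{\left(1 b \left(-6\right),-98 \right)} - -49208 = -98 - -49208 = -98 + 49208 = 49110$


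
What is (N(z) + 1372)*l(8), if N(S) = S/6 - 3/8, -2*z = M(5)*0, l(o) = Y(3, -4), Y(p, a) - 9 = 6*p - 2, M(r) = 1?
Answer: 274325/8 ≈ 34291.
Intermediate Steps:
Y(p, a) = 7 + 6*p (Y(p, a) = 9 + (6*p - 2) = 9 + (-2 + 6*p) = 7 + 6*p)
l(o) = 25 (l(o) = 7 + 6*3 = 7 + 18 = 25)
z = 0 (z = -0/2 = -½*0 = 0)
N(S) = -3/8 + S/6 (N(S) = S*(⅙) - 3*⅛ = S/6 - 3/8 = -3/8 + S/6)
(N(z) + 1372)*l(8) = ((-3/8 + (⅙)*0) + 1372)*25 = ((-3/8 + 0) + 1372)*25 = (-3/8 + 1372)*25 = (10973/8)*25 = 274325/8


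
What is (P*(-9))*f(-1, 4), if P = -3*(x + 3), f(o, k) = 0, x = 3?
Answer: 0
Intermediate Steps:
P = -18 (P = -3*(3 + 3) = -3*6 = -18)
(P*(-9))*f(-1, 4) = -18*(-9)*0 = 162*0 = 0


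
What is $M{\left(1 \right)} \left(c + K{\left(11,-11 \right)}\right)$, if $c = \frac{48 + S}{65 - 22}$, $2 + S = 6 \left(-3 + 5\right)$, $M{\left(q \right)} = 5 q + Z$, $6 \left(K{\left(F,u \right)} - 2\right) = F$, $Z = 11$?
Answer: $\frac{10696}{129} \approx 82.915$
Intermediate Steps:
$K{\left(F,u \right)} = 2 + \frac{F}{6}$
$M{\left(q \right)} = 11 + 5 q$ ($M{\left(q \right)} = 5 q + 11 = 11 + 5 q$)
$S = 10$ ($S = -2 + 6 \left(-3 + 5\right) = -2 + 6 \cdot 2 = -2 + 12 = 10$)
$c = \frac{58}{43}$ ($c = \frac{48 + 10}{65 - 22} = \frac{58}{43} \approx 1.3488$)
$M{\left(1 \right)} \left(c + K{\left(11,-11 \right)}\right) = \left(11 + 5 \cdot 1\right) \left(\frac{58}{43} + \left(2 + \frac{1}{6} \cdot 11\right)\right) = \left(11 + 5\right) \left(\frac{58}{43} + \left(2 + \frac{11}{6}\right)\right) = 16 \left(\frac{58}{43} + \frac{23}{6}\right) = 16 \cdot \frac{1337}{258} = \frac{10696}{129}$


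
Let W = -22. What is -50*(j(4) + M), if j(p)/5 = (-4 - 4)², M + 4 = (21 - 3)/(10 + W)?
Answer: -15725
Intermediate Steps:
M = -11/2 (M = -4 + (21 - 3)/(10 - 22) = -4 + 18/(-12) = -4 + 18*(-1/12) = -4 - 3/2 = -11/2 ≈ -5.5000)
j(p) = 320 (j(p) = 5*(-4 - 4)² = 5*(-8)² = 5*64 = 320)
-50*(j(4) + M) = -50*(320 - 11/2) = -50*629/2 = -15725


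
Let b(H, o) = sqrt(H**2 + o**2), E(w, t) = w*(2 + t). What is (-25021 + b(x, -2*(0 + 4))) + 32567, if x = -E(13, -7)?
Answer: 7546 + sqrt(4289) ≈ 7611.5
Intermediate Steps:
x = 65 (x = -13*(2 - 7) = -13*(-5) = -1*(-65) = 65)
(-25021 + b(x, -2*(0 + 4))) + 32567 = (-25021 + sqrt(65**2 + (-2*(0 + 4))**2)) + 32567 = (-25021 + sqrt(4225 + (-2*4)**2)) + 32567 = (-25021 + sqrt(4225 + (-8)**2)) + 32567 = (-25021 + sqrt(4225 + 64)) + 32567 = (-25021 + sqrt(4289)) + 32567 = 7546 + sqrt(4289)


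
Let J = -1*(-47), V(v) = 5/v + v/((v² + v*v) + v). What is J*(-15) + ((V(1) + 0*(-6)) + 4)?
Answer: -2087/3 ≈ -695.67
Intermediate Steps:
V(v) = 5/v + v/(v + 2*v²) (V(v) = 5/v + v/((v² + v²) + v) = 5/v + v/(2*v² + v) = 5/v + v/(v + 2*v²))
J = 47
J*(-15) + ((V(1) + 0*(-6)) + 4) = 47*(-15) + (((5 + 11*1)/(1*(1 + 2*1)) + 0*(-6)) + 4) = -705 + ((1*(5 + 11)/(1 + 2) + 0) + 4) = -705 + ((1*16/3 + 0) + 4) = -705 + ((1*(⅓)*16 + 0) + 4) = -705 + ((16/3 + 0) + 4) = -705 + (16/3 + 4) = -705 + 28/3 = -2087/3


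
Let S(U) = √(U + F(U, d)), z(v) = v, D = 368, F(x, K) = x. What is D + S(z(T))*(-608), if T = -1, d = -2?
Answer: 368 - 608*I*√2 ≈ 368.0 - 859.84*I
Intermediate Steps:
S(U) = √2*√U (S(U) = √(U + U) = √(2*U) = √2*√U)
D + S(z(T))*(-608) = 368 + (√2*√(-1))*(-608) = 368 + (√2*I)*(-608) = 368 + (I*√2)*(-608) = 368 - 608*I*√2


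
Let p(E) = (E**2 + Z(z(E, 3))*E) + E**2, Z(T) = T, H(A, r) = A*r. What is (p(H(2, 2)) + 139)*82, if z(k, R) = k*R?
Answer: 17958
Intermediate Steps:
z(k, R) = R*k
p(E) = 5*E**2 (p(E) = (E**2 + (3*E)*E) + E**2 = (E**2 + 3*E**2) + E**2 = 4*E**2 + E**2 = 5*E**2)
(p(H(2, 2)) + 139)*82 = (5*(2*2)**2 + 139)*82 = (5*4**2 + 139)*82 = (5*16 + 139)*82 = (80 + 139)*82 = 219*82 = 17958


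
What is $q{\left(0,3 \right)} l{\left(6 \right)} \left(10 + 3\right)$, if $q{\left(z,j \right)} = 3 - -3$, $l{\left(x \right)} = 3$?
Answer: $234$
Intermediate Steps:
$q{\left(z,j \right)} = 6$ ($q{\left(z,j \right)} = 3 + 3 = 6$)
$q{\left(0,3 \right)} l{\left(6 \right)} \left(10 + 3\right) = 6 \cdot 3 \left(10 + 3\right) = 18 \cdot 13 = 234$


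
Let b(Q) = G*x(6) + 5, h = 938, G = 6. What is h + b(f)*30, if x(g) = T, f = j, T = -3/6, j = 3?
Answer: 998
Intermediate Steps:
T = -½ (T = -3*⅙ = -½ ≈ -0.50000)
f = 3
x(g) = -½
b(Q) = 2 (b(Q) = 6*(-½) + 5 = -3 + 5 = 2)
h + b(f)*30 = 938 + 2*30 = 938 + 60 = 998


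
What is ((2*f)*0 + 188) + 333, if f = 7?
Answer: 521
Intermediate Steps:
((2*f)*0 + 188) + 333 = ((2*7)*0 + 188) + 333 = (14*0 + 188) + 333 = (0 + 188) + 333 = 188 + 333 = 521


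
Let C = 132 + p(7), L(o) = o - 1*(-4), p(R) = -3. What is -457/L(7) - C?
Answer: -1876/11 ≈ -170.55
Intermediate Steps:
L(o) = 4 + o (L(o) = o + 4 = 4 + o)
C = 129 (C = 132 - 3 = 129)
-457/L(7) - C = -457/(4 + 7) - 1*129 = -457/11 - 129 = -1876/11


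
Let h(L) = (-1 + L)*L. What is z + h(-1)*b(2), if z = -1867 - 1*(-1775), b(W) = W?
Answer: -88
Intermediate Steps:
z = -92 (z = -1867 + 1775 = -92)
h(L) = L*(-1 + L)
z + h(-1)*b(2) = -92 - (-1 - 1)*2 = -92 - 1*(-2)*2 = -92 + 2*2 = -92 + 4 = -88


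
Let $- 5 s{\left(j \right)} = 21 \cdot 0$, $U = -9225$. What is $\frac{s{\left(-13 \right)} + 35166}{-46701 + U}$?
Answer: $- \frac{5861}{9321} \approx -0.6288$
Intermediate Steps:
$s{\left(j \right)} = 0$ ($s{\left(j \right)} = - \frac{21 \cdot 0}{5} = \left(- \frac{1}{5}\right) 0 = 0$)
$\frac{s{\left(-13 \right)} + 35166}{-46701 + U} = \frac{0 + 35166}{-46701 - 9225} = \frac{35166}{-55926} = 35166 \left(- \frac{1}{55926}\right) = - \frac{5861}{9321}$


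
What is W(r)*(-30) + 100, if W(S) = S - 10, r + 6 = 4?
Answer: 460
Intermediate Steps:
r = -2 (r = -6 + 4 = -2)
W(S) = -10 + S
W(r)*(-30) + 100 = (-10 - 2)*(-30) + 100 = -12*(-30) + 100 = 360 + 100 = 460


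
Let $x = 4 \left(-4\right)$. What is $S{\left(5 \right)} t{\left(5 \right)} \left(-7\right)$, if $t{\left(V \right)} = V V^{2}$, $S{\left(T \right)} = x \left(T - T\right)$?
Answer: $0$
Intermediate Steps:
$x = -16$
$S{\left(T \right)} = 0$ ($S{\left(T \right)} = - 16 \left(T - T\right) = \left(-16\right) 0 = 0$)
$t{\left(V \right)} = V^{3}$
$S{\left(5 \right)} t{\left(5 \right)} \left(-7\right) = 0 \cdot 5^{3} \left(-7\right) = 0 \cdot 125 \left(-7\right) = 0 \left(-7\right) = 0$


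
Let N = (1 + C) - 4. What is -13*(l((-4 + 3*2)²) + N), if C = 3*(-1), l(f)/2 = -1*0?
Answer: 78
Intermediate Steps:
l(f) = 0 (l(f) = 2*(-1*0) = 2*0 = 0)
C = -3
N = -6 (N = (1 - 3) - 4 = -2 - 4 = -6)
-13*(l((-4 + 3*2)²) + N) = -13*(0 - 6) = -13*(-6) = 78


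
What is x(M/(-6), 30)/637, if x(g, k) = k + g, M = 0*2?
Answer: 30/637 ≈ 0.047096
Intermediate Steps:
M = 0
x(g, k) = g + k
x(M/(-6), 30)/637 = (0/(-6) + 30)/637 = (0*(-⅙) + 30)*(1/637) = (0 + 30)*(1/637) = 30*(1/637) = 30/637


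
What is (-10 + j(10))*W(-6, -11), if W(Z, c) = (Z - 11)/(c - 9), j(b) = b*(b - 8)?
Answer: 17/2 ≈ 8.5000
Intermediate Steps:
j(b) = b*(-8 + b)
W(Z, c) = (-11 + Z)/(-9 + c)
(-10 + j(10))*W(-6, -11) = (-10 + 10*(-8 + 10))*((-11 - 6)/(-9 - 11)) = (-10 + 10*2)*(-17/(-20)) = (-10 + 20)*(-1/20*(-17)) = 10*(17/20) = 17/2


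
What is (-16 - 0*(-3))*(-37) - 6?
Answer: 586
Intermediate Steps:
(-16 - 0*(-3))*(-37) - 6 = (-16 - 1*0)*(-37) - 6 = (-16 + 0)*(-37) - 6 = -16*(-37) - 6 = 592 - 6 = 586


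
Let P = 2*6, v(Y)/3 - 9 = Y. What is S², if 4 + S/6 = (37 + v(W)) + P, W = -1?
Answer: 171396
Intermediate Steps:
v(Y) = 27 + 3*Y
P = 12
S = 414 (S = -24 + 6*((37 + (27 + 3*(-1))) + 12) = -24 + 6*((37 + (27 - 3)) + 12) = -24 + 6*((37 + 24) + 12) = -24 + 6*(61 + 12) = -24 + 6*73 = -24 + 438 = 414)
S² = 414² = 171396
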